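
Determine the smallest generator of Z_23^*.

φ(23) = 23 − 1 = 22 = 2 · 11.
g is a primitive root iff g^(22/q) ≢ 1 (mod 23) for each prime q ∈ {2, 11}.
g = 2: 2^11 ≡ 1 — hits 1, so not a primitive root.
g = 3: 3^11 ≡ 1 — hits 1, so not a primitive root.
g = 4: 4^11 ≡ 1 — hits 1, so not a primitive root.
g = 5: 5^11 ≡ 22; 5^2 ≡ 2 — none is 1, so 5 is a primitive root.
So 5 is the smallest generator of (Z/23Z)^×.

5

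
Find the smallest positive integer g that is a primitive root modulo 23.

5

φ(23) = 23 − 1 = 22 = 2 · 11.
g is a primitive root iff g^(22/q) ≢ 1 (mod 23) for each prime q ∈ {2, 11}.
g = 2: 2^11 ≡ 1 — hits 1, so not a primitive root.
g = 3: 3^11 ≡ 1 — hits 1, so not a primitive root.
g = 4: 4^11 ≡ 1 — hits 1, so not a primitive root.
g = 5: 5^11 ≡ 22; 5^2 ≡ 2 — none is 1, so 5 is a primitive root.
So 5 is the smallest generator of (Z/23Z)^×.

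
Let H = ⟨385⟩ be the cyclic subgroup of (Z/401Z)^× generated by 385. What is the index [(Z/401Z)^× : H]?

16

By Lagrange's theorem, ord_401(385) divides φ(401) = 401 − 1 = 400 = 2^4 · 5^2.
Divisors of 400: 1, 2, 4, 5, 8, 10, 16, 20, 25, 40, 50, 80, 100, 200, 400.
Evaluate successive powers at the divisors of 400:
385^1 ≡ 385 (mod 401)
385^2 ≡ 256 (mod 401)
385^4 ≡ 173 (mod 401)
385^5 ≡ 39 (mod 401)
385^8 ≡ 255 (mod 401)
385^10 ≡ 318 (mod 401)
385^16 ≡ 63 (mod 401)
385^20 ≡ 72 (mod 401)
385^25 ≡ 1 (mod 401) ✓
The order of 385 is 25, so the subgroup it generates has 25 elements.
Index = |(Z/401Z)^×| / |⟨385⟩| = 400 / 25 = 16.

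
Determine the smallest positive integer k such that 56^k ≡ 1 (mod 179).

89

By Lagrange's theorem, ord_179(56) divides φ(179) = 179 − 1 = 178 = 2 · 89.
Divisors of 178: 1, 2, 89, 178.
Compute 56^d (mod 179) for the divisors d until we hit 1:
56^1 ≡ 56 (mod 179)
56^2 ≡ 93 (mod 179)
56^89 ≡ 1 (mod 179) ✓
Hence ord(56) = 89.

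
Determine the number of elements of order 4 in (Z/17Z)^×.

2

φ(17) = 17 − 1 = 16 = 2^4.
Since (Z/17Z)^× is cyclic of order 16, the number of elements of order d is φ(d) when d | 16 and 0 otherwise.
4 = 2^2 divides 16, and φ(4) = 2.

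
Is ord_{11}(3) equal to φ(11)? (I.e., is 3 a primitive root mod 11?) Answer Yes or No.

No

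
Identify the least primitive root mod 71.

7

φ(71) = 71 − 1 = 70 = 2 · 5 · 7.
Test candidates g = 2, 3, … against the prime factors q ∈ {2, 5, 7} of φ(71): g is a generator iff g^(70/q) ≢ 1 for every such q.
g = 2: 2^35 ≡ 1 — hits 1, so not a primitive root.
g = 3: 3^35 ≡ 1 — hits 1, so not a primitive root.
g = 4: 4^35 ≡ 1 — hits 1, so not a primitive root.
g = 5: 5^35 ≡ 1 — hits 1, so not a primitive root.
g = 6: 6^35 ≡ 1 — hits 1, so not a primitive root.
g = 7: 7^35 ≡ 70; 7^14 ≡ 54; 7^10 ≡ 45 — none is 1, so 7 is a primitive root.
The smallest primitive root modulo 71 is 7.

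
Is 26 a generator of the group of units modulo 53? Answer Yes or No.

Yes

φ(53) = 53 − 1 = 52 = 2^2 · 13.
An element g generates (Z/53Z)^× iff g^(52/q) ≢ 1 (mod 53) for each prime q ∈ {2, 13}.
26^26 ≡ 52 (mod 53)  [q = 2: ≢ 1 ✓]
26^4 ≡ 10 (mod 53)  [q = 13: ≢ 1 ✓]
None equal 1, so ord_53(26) = 52: 26 is a primitive root.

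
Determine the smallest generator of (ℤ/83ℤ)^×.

φ(83) = 83 − 1 = 82 = 2 · 41.
g is a primitive root iff g^(82/q) ≢ 1 (mod 83) for each prime q ∈ {2, 41}.
g = 2: 2^41 ≡ 82; 2^2 ≡ 4 — none is 1, so 2 is a primitive root.
So 2 is the smallest generator of (Z/83Z)^×.

2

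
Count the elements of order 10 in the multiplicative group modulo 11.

4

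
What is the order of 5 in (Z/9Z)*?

ord(5) | φ(9) = φ(3^2) = 3·(3−1) = 6 = 2 · 3.
Divisors of 6: 1, 2, 3, 6.
Test each divisor d:
5^1 ≡ 5
5^2 ≡ 7
5^3 ≡ 8
5^6 ≡ 1
So ord_9(5) = 6.

6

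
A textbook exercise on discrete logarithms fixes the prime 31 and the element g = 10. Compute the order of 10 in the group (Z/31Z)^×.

15

By Lagrange's theorem, ord_31(10) divides φ(31) = 31 − 1 = 30 = 2 · 3 · 5.
Divisors of 30: 1, 2, 3, 5, 6, 10, 15, 30.
Compute 10^d (mod 31) for the divisors d until we hit 1:
10^1 ≡ 10 (mod 31)
10^2 ≡ 7 (mod 31)
10^3 ≡ 8 (mod 31)
10^5 ≡ 25 (mod 31)
10^6 ≡ 2 (mod 31)
10^10 ≡ 5 (mod 31)
10^15 ≡ 1 (mod 31) ✓
Hence ord(10) = 15.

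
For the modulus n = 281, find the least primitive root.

φ(281) = 281 − 1 = 280 = 2^3 · 5 · 7.
Test candidates g = 2, 3, … against the prime factors q ∈ {2, 5, 7} of φ(281): g is a generator iff g^(280/q) ≢ 1 for every such q.
g = 2: 2^140 ≡ 1 — hits 1, so not a primitive root.
g = 3: 3^140 ≡ 280; 3^56 ≡ 86; 3^40 ≡ 249 — none is 1, so 3 is a primitive root.
The smallest primitive root modulo 281 is 3.

3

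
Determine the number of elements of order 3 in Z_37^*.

φ(37) = 37 − 1 = 36 = 2^2 · 3^2.
In a cyclic group of order 36, there are φ(d) elements of order d for each divisor d of 36, and zero for non-divisors.
3 | 36, and φ(3) = 3 − 1 = 2.

2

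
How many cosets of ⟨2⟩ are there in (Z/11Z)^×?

The order of 2 must divide φ(11) = 11 − 1 = 10 = 2 · 5.
Divisors of 10: 1, 2, 5, 10.
Evaluate successive powers at the divisors of 10:
2^1 ≡ 2
2^2 ≡ 4
2^5 ≡ 10
2^10 ≡ 1
The order of 2 is 10, so the subgroup it generates has 10 elements.
[(Z/11Z)^× : ⟨2⟩] = 10/10 = 1.

1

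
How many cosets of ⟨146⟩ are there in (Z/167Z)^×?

The order of 146 must divide φ(167) = 167 − 1 = 166 = 2 · 83.
Divisors of 166: 1, 2, 83, 166.
Compute 146^d (mod 167) for the divisors d until we hit 1:
146^1 ≡ 146
146^2 ≡ 107
146^83 ≡ 166
146^166 ≡ 1
So ord_167(146) = 166, hence |⟨146⟩| = 166.
Index = |(Z/167Z)^×| / |⟨146⟩| = 166 / 166 = 1.

1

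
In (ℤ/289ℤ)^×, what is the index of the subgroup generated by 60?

Since 60 ∈ (Z/289Z)^×, its order divides φ(289) = φ(17^2) = 17·(17−1) = 272 = 2^4 · 17.
Divisors of 272: 1, 2, 4, 8, 16, 17, 34, 68, 136, 272.
Check 60^d mod 289 for each divisor in increasing order:
60^1 ≡ 60 (mod 289)
60^2 ≡ 132 (mod 289)
60^4 ≡ 84 (mod 289)
60^8 ≡ 120 (mod 289)
60^16 ≡ 239 (mod 289)
60^17 ≡ 179 (mod 289)
60^34 ≡ 251 (mod 289)
60^68 ≡ 288 (mod 289)
60^136 ≡ 1 (mod 289) ✓
The order of 60 is 136, so the subgroup it generates has 136 elements.
[(Z/289Z)^× : ⟨60⟩] = 272/136 = 2.

2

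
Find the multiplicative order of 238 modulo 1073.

126

Since 238 ∈ (Z/1073Z)^×, its order divides φ(1073) = φ(29·37) = (29−1)·(37−1) = 28·36 = 1008 = 2^4 · 3^2 · 7.
Divisors of 1008: 1, 2, 3, 4, 6, 7, 8, 9, 12, 14, 16, 18, 21, 24, 28, 36, 42, 48, 56, 63, 72, 84, 112, 126, 144, 168, 252, 336, 504, 1008.
Compute 238^d (mod 1073) for the divisors d until we hit 1:
238^1 ≡ 238 (mod 1073)
238^2 ≡ 848 (mod 1073)
238^3 ≡ 100 (mod 1073)
238^4 ≡ 194 (mod 1073)
238^6 ≡ 343 (mod 1073)
238^7 ≡ 86 (mod 1073)
238^8 ≡ 81 (mod 1073)
238^9 ≡ 1037 (mod 1073)
238^12 ≡ 692 (mod 1073)
238^14 ≡ 958 (mod 1073)
238^16 ≡ 123 (mod 1073)
238^18 ≡ 223 (mod 1073)
238^21 ≡ 840 (mod 1073)
238^24 ≡ 306 (mod 1073)
238^28 ≡ 349 (mod 1073)
238^36 ≡ 371 (mod 1073)
238^42 ≡ 639 (mod 1073)
238^48 ≡ 285 (mod 1073)
238^56 ≡ 552 (mod 1073)
238^63 ≡ 260 (mod 1073)
238^72 ≡ 297 (mod 1073)
238^84 ≡ 581 (mod 1073)
238^112 ≡ 1045 (mod 1073)
238^126 ≡ 1 (mod 1073) ✓
The smallest such exponent is 126, so the order of 238 is 126.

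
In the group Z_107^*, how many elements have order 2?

1

φ(107) = 107 − 1 = 106 = 2 · 53.
In a cyclic group of order 106, there are φ(d) elements of order d for each divisor d of 106, and zero for non-divisors.
2 | 106, and φ(2) = 2 − 1 = 1.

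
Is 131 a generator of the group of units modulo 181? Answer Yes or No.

φ(181) = 181 − 1 = 180 = 2^2 · 3^2 · 5.
Test 131^(180/q) mod 181 for each prime factor q of 180:
131^90 ≡ 180 (mod 181)  [q = 2: ≢ 1 ✓]
131^60 ≡ 48 (mod 181)  [q = 3: ≢ 1 ✓]
131^36 ≡ 125 (mod 181)  [q = 5: ≢ 1 ✓]
All checks pass, so 131 has order 180 and is a primitive root modulo 181.

Yes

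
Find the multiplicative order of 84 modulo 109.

54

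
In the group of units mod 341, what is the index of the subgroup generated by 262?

Since 262 ∈ (Z/341Z)^×, its order divides φ(341) = φ(11·31) = (11−1)·(31−1) = 10·30 = 300 = 2^2 · 3 · 5^2.
Divisors of 300: 1, 2, 3, 4, 5, 6, 10, 12, 15, 20, 25, 30, 50, 60, 75, 100, 150, 300.
Compute 262^d (mod 341) for the divisors d until we hit 1:
262^1 ≡ 262 (mod 341)
262^2 ≡ 103 (mod 341)
262^3 ≡ 47 (mod 341)
262^4 ≡ 38 (mod 341)
262^5 ≡ 67 (mod 341)
262^6 ≡ 163 (mod 341)
262^10 ≡ 56 (mod 341)
262^12 ≡ 312 (mod 341)
262^15 ≡ 1 (mod 341) ✓
So ord_341(262) = 15, hence |⟨262⟩| = 15.
Index = |(Z/341Z)^×| / |⟨262⟩| = 300 / 15 = 20.

20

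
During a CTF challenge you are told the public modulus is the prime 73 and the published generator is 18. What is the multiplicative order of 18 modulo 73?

18

ord(18) | φ(73) = 73 − 1 = 72 = 2^3 · 3^2.
Divisors of 72: 1, 2, 3, 4, 6, 8, 9, 12, 18, 24, 36, 72.
Compute 18^d (mod 73) for the divisors d until we hit 1:
18^1 ≡ 18 (mod 73)
18^2 ≡ 32 (mod 73)
18^3 ≡ 65 (mod 73)
18^4 ≡ 2 (mod 73)
18^6 ≡ 64 (mod 73)
18^8 ≡ 4 (mod 73)
18^9 ≡ 72 (mod 73)
18^12 ≡ 8 (mod 73)
18^18 ≡ 1 (mod 73) ✓
Hence ord(18) = 18.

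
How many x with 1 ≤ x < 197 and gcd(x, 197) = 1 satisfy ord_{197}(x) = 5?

φ(197) = 197 − 1 = 196 = 2^2 · 7^2.
(Z/197Z)^× is cyclic (|G| = 196); a cyclic group of order m has exactly φ(d) elements of each order d | m, and none otherwise.
Since 5 ∤ 196, the count is 0.

0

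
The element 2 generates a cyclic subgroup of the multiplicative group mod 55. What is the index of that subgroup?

2

ord(2) | φ(55) = φ(5·11) = (5−1)·(11−1) = 4·10 = 40 = 2^3 · 5.
Divisors of 40: 1, 2, 4, 5, 8, 10, 20, 40.
Compute 2^d (mod 55) for the divisors d until we hit 1:
2^1 ≡ 2 (mod 55)
2^2 ≡ 4 (mod 55)
2^4 ≡ 16 (mod 55)
2^5 ≡ 32 (mod 55)
2^8 ≡ 36 (mod 55)
2^10 ≡ 34 (mod 55)
2^20 ≡ 1 (mod 55) ✓
So ord_55(2) = 20, hence |⟨2⟩| = 20.
[(Z/55Z)^× : ⟨2⟩] = 40/20 = 2.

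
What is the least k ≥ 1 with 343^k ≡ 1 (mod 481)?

12

The order of 343 must divide φ(481) = φ(13·37) = (13−1)·(37−1) = 12·36 = 432 = 2^4 · 3^3.
Divisors of 432: 1, 2, 3, 4, 6, 8, 9, 12, 16, 18, 24, 27, 36, 48, 54, 72, 108, 144, 216, 432.
Evaluate successive powers at the divisors of 432:
343^1 ≡ 343 (mod 481)
343^2 ≡ 285 (mod 481)
343^3 ≡ 112 (mod 481)
343^4 ≡ 417 (mod 481)
343^6 ≡ 38 (mod 481)
343^8 ≡ 248 (mod 481)
343^9 ≡ 408 (mod 481)
343^12 ≡ 1 (mod 481) ✓
The smallest such exponent is 12, so the order of 343 is 12.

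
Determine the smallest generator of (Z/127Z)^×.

3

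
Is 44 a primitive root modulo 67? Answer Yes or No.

Yes

φ(67) = 67 − 1 = 66 = 2 · 3 · 11.
An element g generates (Z/67Z)^× iff g^(66/q) ≢ 1 (mod 67) for each prime q ∈ {2, 3, 11}.
44^33 ≡ 66 (mod 67)  [q = 2: ≢ 1 ✓]
44^22 ≡ 37 (mod 67)  [q = 3: ≢ 1 ✓]
44^6 ≡ 59 (mod 67)  [q = 11: ≢ 1 ✓]
None equal 1, so ord_67(44) = 66: 44 is a primitive root.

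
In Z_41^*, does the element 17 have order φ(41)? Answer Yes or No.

φ(41) = 41 − 1 = 40 = 2^3 · 5.
An element g generates (Z/41Z)^× iff g^(40/q) ≢ 1 (mod 41) for each prime q ∈ {2, 5}.
17^20 ≡ 40 (mod 41)  [q = 2: ≢ 1 ✓]
17^8 ≡ 16 (mod 41)  [q = 5: ≢ 1 ✓]
None equal 1, so ord_41(17) = 40: 17 is a primitive root.

Yes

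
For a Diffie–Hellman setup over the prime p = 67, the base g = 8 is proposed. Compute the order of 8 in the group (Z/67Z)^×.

Since 8 ∈ (Z/67Z)^×, its order divides φ(67) = 67 − 1 = 66 = 2 · 3 · 11.
Divisors of 66: 1, 2, 3, 6, 11, 22, 33, 66.
Evaluate successive powers at the divisors of 66:
8^1 ≡ 8 (mod 67)
8^2 ≡ 64 (mod 67)
8^3 ≡ 43 (mod 67)
8^6 ≡ 40 (mod 67)
8^11 ≡ 66 (mod 67)
8^22 ≡ 1 (mod 67) ✓
Therefore the multiplicative order of 8 modulo 67 is 22.

22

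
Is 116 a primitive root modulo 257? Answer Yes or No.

No

φ(257) = 257 − 1 = 256 = 2^8.
Test 116^(256/q) mod 257 for each prime factor q of 256:
116^128 ≡ 1 (mod 257)  [q = 2: ≡ 1 ✗]
Since 116^128 ≡ 1, the order of 116 divides 128 < 256, so 116 is not a primitive root.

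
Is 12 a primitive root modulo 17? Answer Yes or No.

φ(17) = 17 − 1 = 16 = 2^4.
Test 12^(16/q) mod 17 for each prime factor q of 16:
12^8 ≡ 16 (mod 17)  [q = 2: ≢ 1 ✓]
All checks pass, so 12 has order 16 and is a primitive root modulo 17.

Yes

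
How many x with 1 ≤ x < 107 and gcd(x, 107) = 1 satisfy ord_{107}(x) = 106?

52

φ(107) = 107 − 1 = 106 = 2 · 53.
Since (Z/107Z)^× is cyclic of order 106, the number of elements of order d is φ(d) when d | 106 and 0 otherwise.
106 = 2 · 53 divides 106, and φ(106) = 52.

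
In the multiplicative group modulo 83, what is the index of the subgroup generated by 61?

Since 61 ∈ (Z/83Z)^×, its order divides φ(83) = 83 − 1 = 82 = 2 · 41.
Divisors of 82: 1, 2, 41, 82.
Check 61^d mod 83 for each divisor in increasing order:
61^1 ≡ 61 (mod 83)
61^2 ≡ 69 (mod 83)
61^41 ≡ 1 (mod 83) ✓
Thus |⟨61⟩| = ord(61) = 41.
[(Z/83Z)^× : ⟨61⟩] = 82/41 = 2.

2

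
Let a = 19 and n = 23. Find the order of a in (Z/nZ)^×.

22

The order of 19 must divide φ(23) = 23 − 1 = 22 = 2 · 11.
Divisors of 22: 1, 2, 11, 22.
Check 19^d mod 23 for each divisor in increasing order:
19^1 ≡ 19 (mod 23)
19^2 ≡ 16 (mod 23)
19^11 ≡ 22 (mod 23)
19^22 ≡ 1 (mod 23) ✓
Therefore the multiplicative order of 19 modulo 23 is 22.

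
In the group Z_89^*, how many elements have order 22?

10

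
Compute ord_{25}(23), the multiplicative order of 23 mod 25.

20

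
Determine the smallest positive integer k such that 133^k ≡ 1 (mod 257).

128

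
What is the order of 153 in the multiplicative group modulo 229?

By Lagrange's theorem, ord_229(153) divides φ(229) = 229 − 1 = 228 = 2^2 · 3 · 19.
Divisors of 228: 1, 2, 3, 4, 6, 12, 19, 38, 57, 76, 114, 228.
Check 153^d mod 229 for each divisor in increasing order:
153^1 ≡ 153 (mod 229)
153^2 ≡ 51 (mod 229)
153^3 ≡ 17 (mod 229)
153^4 ≡ 82 (mod 229)
153^6 ≡ 60 (mod 229)
153^12 ≡ 165 (mod 229)
153^19 ≡ 94 (mod 229)
153^38 ≡ 134 (mod 229)
153^57 ≡ 1 (mod 229) ✓
Hence ord(153) = 57.

57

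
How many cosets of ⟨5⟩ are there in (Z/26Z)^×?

By Lagrange's theorem, ord_26(5) divides φ(26) = φ(2)·φ(13) = 1·12 = 12 = 2^2 · 3.
Divisors of 12: 1, 2, 3, 4, 6, 12.
Evaluate successive powers at the divisors of 12:
5^1 ≡ 5
5^2 ≡ 25
5^3 ≡ 21
5^4 ≡ 1
So ord_26(5) = 4, hence |⟨5⟩| = 4.
Index = |(Z/26Z)^×| / |⟨5⟩| = 12 / 4 = 3.

3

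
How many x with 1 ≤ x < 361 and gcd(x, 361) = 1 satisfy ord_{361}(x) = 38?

φ(361) = φ(19^2) = 19·(19−1) = 342 = 2 · 3^2 · 19.
(Z/361Z)^× is cyclic (|G| = 342); a cyclic group of order m has exactly φ(d) elements of each order d | m, and none otherwise.
38 = 2 · 19 divides 342, and φ(38) = 18.

18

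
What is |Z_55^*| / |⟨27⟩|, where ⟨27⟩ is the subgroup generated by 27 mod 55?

The order of 27 must divide φ(55) = φ(5·11) = (5−1)·(11−1) = 4·10 = 40 = 2^3 · 5.
Divisors of 40: 1, 2, 4, 5, 8, 10, 20, 40.
Test each divisor d:
27^1 ≡ 27 (mod 55)
27^2 ≡ 14 (mod 55)
27^4 ≡ 31 (mod 55)
27^5 ≡ 12 (mod 55)
27^8 ≡ 26 (mod 55)
27^10 ≡ 34 (mod 55)
27^20 ≡ 1 (mod 55) ✓
So ord_55(27) = 20, hence |⟨27⟩| = 20.
The index is φ(55) / ord(27) = 40 / 20 = 2.

2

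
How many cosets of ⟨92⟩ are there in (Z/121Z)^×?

2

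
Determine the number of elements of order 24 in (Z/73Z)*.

8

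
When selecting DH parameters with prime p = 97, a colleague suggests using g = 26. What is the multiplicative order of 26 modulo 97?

By Lagrange's theorem, ord_97(26) divides φ(97) = 97 − 1 = 96 = 2^5 · 3.
Divisors of 96: 1, 2, 3, 4, 6, 8, 12, 16, 24, 32, 48, 96.
Compute 26^d (mod 97) for the divisors d until we hit 1:
26^1 ≡ 26 (mod 97)
26^2 ≡ 94 (mod 97)
26^3 ≡ 19 (mod 97)
26^4 ≡ 9 (mod 97)
26^6 ≡ 70 (mod 97)
26^8 ≡ 81 (mod 97)
26^12 ≡ 50 (mod 97)
26^16 ≡ 62 (mod 97)
26^24 ≡ 75 (mod 97)
26^32 ≡ 61 (mod 97)
26^48 ≡ 96 (mod 97)
26^96 ≡ 1 (mod 97) ✓
Hence ord(26) = 96.

96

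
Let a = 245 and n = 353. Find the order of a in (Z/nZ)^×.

The order of 245 must divide φ(353) = 353 − 1 = 352 = 2^5 · 11.
Divisors of 352: 1, 2, 4, 8, 11, 16, 22, 32, 44, 88, 176, 352.
Check 245^d mod 353 for each divisor in increasing order:
245^1 ≡ 245
245^2 ≡ 15
245^4 ≡ 225
245^8 ≡ 146
245^11 ≡ 343
245^16 ≡ 136
245^22 ≡ 100
245^32 ≡ 140
245^44 ≡ 116
245^88 ≡ 42
245^176 ≡ 352
245^352 ≡ 1
So ord_353(245) = 352.

352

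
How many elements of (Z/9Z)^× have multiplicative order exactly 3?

2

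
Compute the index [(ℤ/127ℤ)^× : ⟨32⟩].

18

By Lagrange's theorem, ord_127(32) divides φ(127) = 127 − 1 = 126 = 2 · 3^2 · 7.
Divisors of 126: 1, 2, 3, 6, 7, 9, 14, 18, 21, 42, 63, 126.
Evaluate successive powers at the divisors of 126:
32^1 ≡ 32
32^2 ≡ 8
32^3 ≡ 2
32^6 ≡ 4
32^7 ≡ 1
The order of 32 is 7, so the subgroup it generates has 7 elements.
Index = |(Z/127Z)^×| / |⟨32⟩| = 126 / 7 = 18.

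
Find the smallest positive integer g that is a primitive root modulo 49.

φ(49) = φ(7^2) = 7·(7−1) = 42 = 2 · 3 · 7.
Test candidates g = 2, 3, … against the prime factors q ∈ {2, 3, 7} of φ(49): g is a generator iff g^(42/q) ≢ 1 for every such q.
g = 2: 2^21 ≡ 1 — hits 1, so not a primitive root.
g = 3: 3^21 ≡ 48; 3^14 ≡ 30; 3^6 ≡ 43 — none is 1, so 3 is a primitive root.
Hence the least primitive root of 49 is 3.

3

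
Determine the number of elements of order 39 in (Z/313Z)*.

24

φ(313) = 313 − 1 = 312 = 2^3 · 3 · 13.
Since (Z/313Z)^× is cyclic of order 312, the number of elements of order d is φ(d) when d | 312 and 0 otherwise.
39 = 3 · 13 divides 312, and φ(39) = 24.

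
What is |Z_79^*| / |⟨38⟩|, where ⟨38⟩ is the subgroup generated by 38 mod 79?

6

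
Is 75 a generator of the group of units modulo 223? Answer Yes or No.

Yes

φ(223) = 223 − 1 = 222 = 2 · 3 · 37.
It suffices to check that the order of 75 is not a proper divisor of 222: compute 75^(222/q) for q ∈ {2, 3, 37}.
75^111 ≡ 222 (mod 223)  [q = 2: ≢ 1 ✓]
75^74 ≡ 39 (mod 223)  [q = 3: ≢ 1 ✓]
75^6 ≡ 120 (mod 223)  [q = 37: ≢ 1 ✓]
All checks pass, so 75 has order 222 and is a primitive root modulo 223.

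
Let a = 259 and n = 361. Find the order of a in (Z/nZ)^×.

114

The order of 259 must divide φ(361) = φ(19^2) = 19·(19−1) = 342 = 2 · 3^2 · 19.
Divisors of 342: 1, 2, 3, 6, 9, 18, 19, 38, 57, 114, 171, 342.
Check 259^d mod 361 for each divisor in increasing order:
259^1 ≡ 259 (mod 361)
259^2 ≡ 296 (mod 361)
259^3 ≡ 132 (mod 361)
259^6 ≡ 96 (mod 361)
259^9 ≡ 37 (mod 361)
259^18 ≡ 286 (mod 361)
259^19 ≡ 69 (mod 361)
259^38 ≡ 68 (mod 361)
259^57 ≡ 360 (mod 361)
259^114 ≡ 1 (mod 361) ✓
Therefore the multiplicative order of 259 modulo 361 is 114.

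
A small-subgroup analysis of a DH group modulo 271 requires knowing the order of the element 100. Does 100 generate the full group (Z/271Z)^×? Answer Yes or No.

No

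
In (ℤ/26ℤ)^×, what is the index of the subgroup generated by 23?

2

By Lagrange's theorem, ord_26(23) divides φ(26) = φ(2)·φ(13) = 1·12 = 12 = 2^2 · 3.
Divisors of 12: 1, 2, 3, 4, 6, 12.
Check 23^d mod 26 for each divisor in increasing order:
23^1 ≡ 23
23^2 ≡ 9
23^3 ≡ 25
23^4 ≡ 3
23^6 ≡ 1
Thus |⟨23⟩| = ord(23) = 6.
The index is φ(26) / ord(23) = 12 / 6 = 2.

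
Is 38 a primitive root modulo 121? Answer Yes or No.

φ(121) = φ(11^2) = 11·(11−1) = 110 = 2 · 5 · 11.
Test 38^(110/q) mod 121 for each prime factor q of 110:
38^55 ≡ 1 (mod 121)  [q = 2: ≡ 1 ✗]
38^22 ≡ 3 (mod 121)  [q = 5: ≢ 1 ✓]
38^10 ≡ 23 (mod 121)  [q = 11: ≢ 1 ✓]
38^55 ≡ 1 shows ord(38) | 55, strictly less than φ(121); not a primitive root.

No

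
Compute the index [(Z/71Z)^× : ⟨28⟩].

The order of 28 must divide φ(71) = 71 − 1 = 70 = 2 · 5 · 7.
Divisors of 70: 1, 2, 5, 7, 10, 14, 35, 70.
Compute 28^d (mod 71) for the divisors d until we hit 1:
28^1 ≡ 28 (mod 71)
28^2 ≡ 3 (mod 71)
28^5 ≡ 39 (mod 71)
28^7 ≡ 46 (mod 71)
28^10 ≡ 30 (mod 71)
28^14 ≡ 57 (mod 71)
28^35 ≡ 70 (mod 71)
28^70 ≡ 1 (mod 71) ✓
Thus |⟨28⟩| = ord(28) = 70.
Index = |(Z/71Z)^×| / |⟨28⟩| = 70 / 70 = 1.

1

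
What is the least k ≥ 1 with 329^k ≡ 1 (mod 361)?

171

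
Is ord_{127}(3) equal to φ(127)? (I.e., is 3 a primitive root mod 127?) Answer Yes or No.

φ(127) = 127 − 1 = 126 = 2 · 3^2 · 7.
3 is a primitive root mod 127 iff 3^(φ(127)/q) ≢ 1 for every prime q | φ(127), i.e. q ∈ {2, 3, 7}.
3^63 ≡ 126 (mod 127)  [q = 2: ≢ 1 ✓]
3^42 ≡ 107 (mod 127)  [q = 3: ≢ 1 ✓]
3^18 ≡ 4 (mod 127)  [q = 7: ≢ 1 ✓]
None equal 1, so ord_127(3) = 126: 3 is a primitive root.

Yes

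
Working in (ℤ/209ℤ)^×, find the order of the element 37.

ord(37) | φ(209) = φ(11·19) = (11−1)·(19−1) = 10·18 = 180 = 2^2 · 3^2 · 5.
Divisors of 180: 1, 2, 3, 4, 5, 6, 9, 10, 12, 15, 18, 20, 30, 36, 45, 60, 90, 180.
Test each divisor d:
37^1 ≡ 37 (mod 209)
37^2 ≡ 115 (mod 209)
37^3 ≡ 75 (mod 209)
37^4 ≡ 58 (mod 209)
37^5 ≡ 56 (mod 209)
37^6 ≡ 191 (mod 209)
37^9 ≡ 113 (mod 209)
37^10 ≡ 1 (mod 209) ✓
So ord_209(37) = 10.

10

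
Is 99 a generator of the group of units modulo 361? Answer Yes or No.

No

φ(361) = φ(19^2) = 19·(19−1) = 342 = 2 · 3^2 · 19.
99 is a primitive root mod 361 iff 99^(φ(361)/q) ≢ 1 for every prime q | φ(361), i.e. q ∈ {2, 3, 19}.
99^171 ≡ 1 (mod 361)  [q = 2: ≡ 1 ✗]
99^114 ≡ 68 (mod 361)  [q = 3: ≢ 1 ✓]
99^18 ≡ 1 (mod 361)  [q = 19: ≡ 1 ✗]
Since 99^171 ≡ 1, the order of 99 divides 171 < 342, so 99 is not a primitive root.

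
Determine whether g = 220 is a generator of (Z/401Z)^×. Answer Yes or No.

No

φ(401) = 401 − 1 = 400 = 2^4 · 5^2.
It suffices to check that the order of 220 is not a proper divisor of 400: compute 220^(400/q) for q ∈ {2, 5}.
220^200 ≡ 1 (mod 401)  [q = 2: ≡ 1 ✗]
220^80 ≡ 39 (mod 401)  [q = 5: ≢ 1 ✓]
Since 220^200 ≡ 1, the order of 220 divides 200 < 400, so 220 is not a primitive root.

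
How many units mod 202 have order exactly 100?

40

φ(202) = φ(2)·φ(101) = 1·100 = 100 = 2^2 · 5^2.
Since (Z/202Z)^× is cyclic of order 100, the number of elements of order d is φ(d) when d | 100 and 0 otherwise.
100 = 2^2 · 5^2 divides 100, and φ(100) = 40.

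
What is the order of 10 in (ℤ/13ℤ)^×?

By Lagrange's theorem, ord_13(10) divides φ(13) = 13 − 1 = 12 = 2^2 · 3.
Divisors of 12: 1, 2, 3, 4, 6, 12.
Evaluate successive powers at the divisors of 12:
10^1 ≡ 10 (mod 13)
10^2 ≡ 9 (mod 13)
10^3 ≡ 12 (mod 13)
10^4 ≡ 3 (mod 13)
10^6 ≡ 1 (mod 13) ✓
Hence ord(10) = 6.

6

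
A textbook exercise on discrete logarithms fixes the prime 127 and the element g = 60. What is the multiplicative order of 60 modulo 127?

63

The order of 60 must divide φ(127) = 127 − 1 = 126 = 2 · 3^2 · 7.
Divisors of 126: 1, 2, 3, 6, 7, 9, 14, 18, 21, 42, 63, 126.
Compute 60^d (mod 127) for the divisors d until we hit 1:
60^1 ≡ 60 (mod 127)
60^2 ≡ 44 (mod 127)
60^3 ≡ 100 (mod 127)
60^6 ≡ 94 (mod 127)
60^7 ≡ 52 (mod 127)
60^9 ≡ 2 (mod 127)
60^14 ≡ 37 (mod 127)
60^18 ≡ 4 (mod 127)
60^21 ≡ 19 (mod 127)
60^42 ≡ 107 (mod 127)
60^63 ≡ 1 (mod 127) ✓
Hence ord(60) = 63.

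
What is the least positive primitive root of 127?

3

φ(127) = 127 − 1 = 126 = 2 · 3^2 · 7.
g is a primitive root iff g^(126/q) ≢ 1 (mod 127) for each prime q ∈ {2, 3, 7}.
g = 2: 2^63 ≡ 1 — hits 1, so not a primitive root.
g = 3: 3^63 ≡ 126; 3^42 ≡ 107; 3^18 ≡ 4 — none is 1, so 3 is a primitive root.
The smallest primitive root modulo 127 is 3.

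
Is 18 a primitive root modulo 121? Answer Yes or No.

Yes

φ(121) = φ(11^2) = 11·(11−1) = 110 = 2 · 5 · 11.
Test 18^(110/q) mod 121 for each prime factor q of 110:
18^55 ≡ 120 (mod 121)  [q = 2: ≢ 1 ✓]
18^22 ≡ 27 (mod 121)  [q = 5: ≢ 1 ✓]
18^10 ≡ 56 (mod 121)  [q = 11: ≢ 1 ✓]
Every test exponent gives a nontrivial residue, hence 18 generates the full group.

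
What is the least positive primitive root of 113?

3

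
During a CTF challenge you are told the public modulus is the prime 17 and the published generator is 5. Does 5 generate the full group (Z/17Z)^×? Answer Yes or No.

Yes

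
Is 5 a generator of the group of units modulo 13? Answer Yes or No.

φ(13) = 13 − 1 = 12 = 2^2 · 3.
It suffices to check that the order of 5 is not a proper divisor of 12: compute 5^(12/q) for q ∈ {2, 3}.
5^6 ≡ 12 (mod 13)  [q = 2: ≢ 1 ✓]
5^4 ≡ 1 (mod 13)  [q = 3: ≡ 1 ✗]
5^4 ≡ 1 shows ord(5) | 4, strictly less than φ(13); not a primitive root.

No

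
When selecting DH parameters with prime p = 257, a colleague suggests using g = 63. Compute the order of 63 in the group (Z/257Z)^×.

256

Since 63 ∈ (Z/257Z)^×, its order divides φ(257) = 257 − 1 = 256 = 2^8.
Divisors of 256: 1, 2, 4, 8, 16, 32, 64, 128, 256.
Test each divisor d:
63^1 ≡ 63 (mod 257)
63^2 ≡ 114 (mod 257)
63^4 ≡ 146 (mod 257)
63^8 ≡ 242 (mod 257)
63^16 ≡ 225 (mod 257)
63^32 ≡ 253 (mod 257)
63^64 ≡ 16 (mod 257)
63^128 ≡ 256 (mod 257)
63^256 ≡ 1 (mod 257) ✓
So ord_257(63) = 256.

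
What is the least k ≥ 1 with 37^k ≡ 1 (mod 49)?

ord(37) | φ(49) = φ(7^2) = 7·(7−1) = 42 = 2 · 3 · 7.
Divisors of 42: 1, 2, 3, 6, 7, 14, 21, 42.
Evaluate successive powers at the divisors of 42:
37^1 ≡ 37
37^2 ≡ 46
37^3 ≡ 36
37^6 ≡ 22
37^7 ≡ 30
37^14 ≡ 18
37^21 ≡ 1
So ord_49(37) = 21.

21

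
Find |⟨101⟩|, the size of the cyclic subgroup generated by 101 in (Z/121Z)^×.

110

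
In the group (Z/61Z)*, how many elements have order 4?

φ(61) = 61 − 1 = 60 = 2^2 · 3 · 5.
Since (Z/61Z)^× is cyclic of order 60, the number of elements of order d is φ(d) when d | 60 and 0 otherwise.
4 = 2^2 divides 60, and φ(4) = 2.

2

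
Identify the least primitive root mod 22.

7

φ(22) = φ(2)·φ(11) = 1·10 = 10 = 2 · 5.
Test candidates g = 2, 3, … against the prime factors q ∈ {2, 5} of φ(22): g is a generator iff g^(10/q) ≢ 1 for every such q.
g = 2: gcd(2, 22) = 2 > 1, not a unit — skip.
g = 3: 3^5 ≡ 1 — hits 1, so not a primitive root.
g = 4: gcd(4, 22) = 2 > 1, not a unit — skip.
g = 5: 5^5 ≡ 1 — hits 1, so not a primitive root.
g = 6: gcd(6, 22) = 2 > 1, not a unit — skip.
g = 7: 7^5 ≡ 21; 7^2 ≡ 5 — none is 1, so 7 is a primitive root.
The smallest primitive root modulo 22 is 7.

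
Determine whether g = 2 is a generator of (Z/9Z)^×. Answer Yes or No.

Yes

φ(9) = φ(3^2) = 3·(3−1) = 6 = 2 · 3.
2 is a primitive root mod 9 iff 2^(φ(9)/q) ≢ 1 for every prime q | φ(9), i.e. q ∈ {2, 3}.
2^3 ≡ 8 (mod 9)  [q = 2: ≢ 1 ✓]
2^2 ≡ 4 (mod 9)  [q = 3: ≢ 1 ✓]
All checks pass, so 2 has order 6 and is a primitive root modulo 9.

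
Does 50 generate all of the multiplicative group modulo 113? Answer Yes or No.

No

φ(113) = 113 − 1 = 112 = 2^4 · 7.
50 is a primitive root mod 113 iff 50^(φ(113)/q) ≢ 1 for every prime q | φ(113), i.e. q ∈ {2, 7}.
50^56 ≡ 1 (mod 113)  [q = 2: ≡ 1 ✗]
50^16 ≡ 16 (mod 113)  [q = 7: ≢ 1 ✓]
50^56 ≡ 1 shows ord(50) | 56, strictly less than φ(113); not a primitive root.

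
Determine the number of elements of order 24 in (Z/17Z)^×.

φ(17) = 17 − 1 = 16 = 2^4.
Since (Z/17Z)^× is cyclic of order 16, the number of elements of order d is φ(d) when d | 16 and 0 otherwise.
24 does not divide 16, so no element of (Z/17Z)^× has order 24.

0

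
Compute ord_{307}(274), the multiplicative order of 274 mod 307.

9

ord(274) | φ(307) = 307 − 1 = 306 = 2 · 3^2 · 17.
Divisors of 306: 1, 2, 3, 6, 9, 17, 18, 34, 51, 102, 153, 306.
Evaluate successive powers at the divisors of 306:
274^1 ≡ 274
274^2 ≡ 168
274^3 ≡ 289
274^6 ≡ 17
274^9 ≡ 1
Hence ord(274) = 9.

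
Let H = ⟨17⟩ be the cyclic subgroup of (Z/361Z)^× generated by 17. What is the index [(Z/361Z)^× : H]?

ord(17) | φ(361) = φ(19^2) = 19·(19−1) = 342 = 2 · 3^2 · 19.
Divisors of 342: 1, 2, 3, 6, 9, 18, 19, 38, 57, 114, 171, 342.
Check 17^d mod 361 for each divisor in increasing order:
17^1 ≡ 17 (mod 361)
17^2 ≡ 289 (mod 361)
17^3 ≡ 220 (mod 361)
17^6 ≡ 26 (mod 361)
17^9 ≡ 305 (mod 361)
17^18 ≡ 248 (mod 361)
17^19 ≡ 245 (mod 361)
17^38 ≡ 99 (mod 361)
17^57 ≡ 68 (mod 361)
17^114 ≡ 292 (mod 361)
17^171 ≡ 1 (mod 361) ✓
So ord_361(17) = 171, hence |⟨17⟩| = 171.
Index = |(Z/361Z)^×| / |⟨17⟩| = 342 / 171 = 2.

2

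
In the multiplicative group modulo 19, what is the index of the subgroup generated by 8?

3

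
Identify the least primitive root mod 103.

5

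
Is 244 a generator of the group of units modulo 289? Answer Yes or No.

φ(289) = φ(17^2) = 17·(17−1) = 272 = 2^4 · 17.
244 is a primitive root mod 289 iff 244^(φ(289)/q) ≢ 1 for every prime q | φ(289), i.e. q ∈ {2, 17}.
244^136 ≡ 288 (mod 289)  [q = 2: ≢ 1 ✓]
244^16 ≡ 256 (mod 289)  [q = 17: ≢ 1 ✓]
None equal 1, so ord_289(244) = 272: 244 is a primitive root.

Yes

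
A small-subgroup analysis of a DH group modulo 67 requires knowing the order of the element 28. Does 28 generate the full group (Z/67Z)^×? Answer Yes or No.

Yes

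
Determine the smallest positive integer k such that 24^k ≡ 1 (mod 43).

21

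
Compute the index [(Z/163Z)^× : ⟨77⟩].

6

ord(77) | φ(163) = 163 − 1 = 162 = 2 · 3^4.
Divisors of 162: 1, 2, 3, 6, 9, 18, 27, 54, 81, 162.
Compute 77^d (mod 163) for the divisors d until we hit 1:
77^1 ≡ 77
77^2 ≡ 61
77^3 ≡ 133
77^6 ≡ 85
77^9 ≡ 58
77^18 ≡ 104
77^27 ≡ 1
Thus |⟨77⟩| = ord(77) = 27.
The index is φ(163) / ord(77) = 162 / 27 = 6.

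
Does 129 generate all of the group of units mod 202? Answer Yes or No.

Yes

φ(202) = φ(2)·φ(101) = 1·100 = 100 = 2^2 · 5^2.
Test 129^(100/q) mod 202 for each prime factor q of 100:
129^50 ≡ 201 (mod 202)  [q = 2: ≢ 1 ✓]
129^20 ≡ 95 (mod 202)  [q = 5: ≢ 1 ✓]
None equal 1, so ord_202(129) = 100: 129 is a primitive root.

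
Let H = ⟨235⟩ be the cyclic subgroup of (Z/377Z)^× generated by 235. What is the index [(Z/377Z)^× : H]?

ord(235) | φ(377) = φ(13·29) = (13−1)·(29−1) = 12·28 = 336 = 2^4 · 3 · 7.
Divisors of 336: 1, 2, 3, 4, 6, 7, 8, 12, 14, 16, 21, 24, 28, 42, 48, 56, 84, 112, 168, 336.
Evaluate successive powers at the divisors of 336:
235^1 ≡ 235
235^2 ≡ 183
235^3 ≡ 27
235^4 ≡ 313
235^6 ≡ 352
235^7 ≡ 157
235^8 ≡ 326
235^12 ≡ 248
235^14 ≡ 144
235^16 ≡ 339
235^21 ≡ 365
235^24 ≡ 53
235^28 ≡ 1
Thus |⟨235⟩| = ord(235) = 28.
Index = |(Z/377Z)^×| / |⟨235⟩| = 336 / 28 = 12.

12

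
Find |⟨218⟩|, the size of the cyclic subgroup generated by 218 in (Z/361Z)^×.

171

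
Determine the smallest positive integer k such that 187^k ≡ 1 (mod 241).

30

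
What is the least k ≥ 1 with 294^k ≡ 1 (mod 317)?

158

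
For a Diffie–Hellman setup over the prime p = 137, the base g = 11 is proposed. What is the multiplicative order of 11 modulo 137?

68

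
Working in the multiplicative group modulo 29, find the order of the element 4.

14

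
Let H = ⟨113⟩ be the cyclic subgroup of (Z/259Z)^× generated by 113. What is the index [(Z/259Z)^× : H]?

6

ord(113) | φ(259) = φ(7·37) = (7−1)·(37−1) = 6·36 = 216 = 2^3 · 3^3.
Divisors of 216: 1, 2, 3, 4, 6, 8, 9, 12, 18, 24, 27, 36, 54, 72, 108, 216.
Compute 113^d (mod 259) for the divisors d until we hit 1:
113^1 ≡ 113
113^2 ≡ 78
113^3 ≡ 8
113^4 ≡ 127
113^6 ≡ 64
113^8 ≡ 71
113^9 ≡ 253
113^12 ≡ 211
113^18 ≡ 36
113^24 ≡ 232
113^27 ≡ 43
113^36 ≡ 1
So ord_259(113) = 36, hence |⟨113⟩| = 36.
The index is φ(259) / ord(113) = 216 / 36 = 6.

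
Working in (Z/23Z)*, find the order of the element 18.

11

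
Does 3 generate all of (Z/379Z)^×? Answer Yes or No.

φ(379) = 379 − 1 = 378 = 2 · 3^3 · 7.
An element g generates (Z/379Z)^× iff g^(378/q) ≢ 1 (mod 379) for each prime q ∈ {2, 3, 7}.
3^189 ≡ 378 (mod 379)  [q = 2: ≢ 1 ✓]
3^126 ≡ 51 (mod 379)  [q = 3: ≢ 1 ✓]
3^54 ≡ 195 (mod 379)  [q = 7: ≢ 1 ✓]
None equal 1, so ord_379(3) = 378: 3 is a primitive root.

Yes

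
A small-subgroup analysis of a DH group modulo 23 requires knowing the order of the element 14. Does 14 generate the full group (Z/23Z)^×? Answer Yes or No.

φ(23) = 23 − 1 = 22 = 2 · 11.
It suffices to check that the order of 14 is not a proper divisor of 22: compute 14^(22/q) for q ∈ {2, 11}.
14^11 ≡ 22 (mod 23)  [q = 2: ≢ 1 ✓]
14^2 ≡ 12 (mod 23)  [q = 11: ≢ 1 ✓]
All checks pass, so 14 has order 22 and is a primitive root modulo 23.

Yes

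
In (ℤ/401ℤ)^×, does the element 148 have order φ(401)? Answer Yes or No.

No

φ(401) = 401 − 1 = 400 = 2^4 · 5^2.
It suffices to check that the order of 148 is not a proper divisor of 400: compute 148^(400/q) for q ∈ {2, 5}.
148^200 ≡ 400 (mod 401)  [q = 2: ≢ 1 ✓]
148^80 ≡ 1 (mod 401)  [q = 5: ≡ 1 ✗]
The check at q = 5 fails, so 148 generates a proper subgroup.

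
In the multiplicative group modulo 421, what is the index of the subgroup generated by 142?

ord(142) | φ(421) = 421 − 1 = 420 = 2^2 · 3 · 5 · 7.
Divisors of 420: 1, 2, 3, 4, 5, 6, 7, 10, 12, 14, 15, 20, 21, 28, 30, 35, 42, 60, 70, 84, 105, 140, 210, 420.
Evaluate successive powers at the divisors of 420:
142^1 ≡ 142 (mod 421)
142^2 ≡ 377 (mod 421)
142^3 ≡ 67 (mod 421)
142^4 ≡ 252 (mod 421)
142^5 ≡ 420 (mod 421)
142^6 ≡ 279 (mod 421)
142^7 ≡ 44 (mod 421)
142^10 ≡ 1 (mod 421) ✓
So ord_421(142) = 10, hence |⟨142⟩| = 10.
The index is φ(421) / ord(142) = 420 / 10 = 42.

42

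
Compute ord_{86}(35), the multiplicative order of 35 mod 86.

Since 35 ∈ (Z/86Z)^×, its order divides φ(86) = φ(2)·φ(43) = 1·42 = 42 = 2 · 3 · 7.
Divisors of 42: 1, 2, 3, 6, 7, 14, 21, 42.
Test each divisor d:
35^1 ≡ 35 (mod 86)
35^2 ≡ 21 (mod 86)
35^3 ≡ 47 (mod 86)
35^6 ≡ 59 (mod 86)
35^7 ≡ 1 (mod 86) ✓
Hence ord(35) = 7.

7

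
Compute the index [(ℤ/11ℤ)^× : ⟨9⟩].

2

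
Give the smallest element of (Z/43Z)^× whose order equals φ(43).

3

φ(43) = 43 − 1 = 42 = 2 · 3 · 7.
Test candidates g = 2, 3, … against the prime factors q ∈ {2, 3, 7} of φ(43): g is a generator iff g^(42/q) ≢ 1 for every such q.
g = 2: 2^21 ≡ 42; 2^14 ≡ 1 — hits 1, so not a primitive root.
g = 3: 3^21 ≡ 42; 3^14 ≡ 36; 3^6 ≡ 41 — none is 1, so 3 is a primitive root.
The smallest primitive root modulo 43 is 3.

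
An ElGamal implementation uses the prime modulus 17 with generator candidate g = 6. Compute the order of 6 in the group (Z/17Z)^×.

16

The order of 6 must divide φ(17) = 17 − 1 = 16 = 2^4.
Divisors of 16: 1, 2, 4, 8, 16.
Test each divisor d:
6^1 ≡ 6
6^2 ≡ 2
6^4 ≡ 4
6^8 ≡ 16
6^16 ≡ 1
Hence ord(6) = 16.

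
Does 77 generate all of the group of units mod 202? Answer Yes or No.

No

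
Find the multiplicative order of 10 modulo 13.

6

Since 10 ∈ (Z/13Z)^×, its order divides φ(13) = 13 − 1 = 12 = 2^2 · 3.
Divisors of 12: 1, 2, 3, 4, 6, 12.
Evaluate successive powers at the divisors of 12:
10^1 ≡ 10 (mod 13)
10^2 ≡ 9 (mod 13)
10^3 ≡ 12 (mod 13)
10^4 ≡ 3 (mod 13)
10^6 ≡ 1 (mod 13) ✓
Hence ord(10) = 6.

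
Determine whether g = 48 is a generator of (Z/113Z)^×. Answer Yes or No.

No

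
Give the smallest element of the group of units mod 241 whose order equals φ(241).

7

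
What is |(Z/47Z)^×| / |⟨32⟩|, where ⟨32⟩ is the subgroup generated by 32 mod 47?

By Lagrange's theorem, ord_47(32) divides φ(47) = 47 − 1 = 46 = 2 · 23.
Divisors of 46: 1, 2, 23, 46.
Evaluate successive powers at the divisors of 46:
32^1 ≡ 32
32^2 ≡ 37
32^23 ≡ 1
So ord_47(32) = 23, hence |⟨32⟩| = 23.
Index = |(Z/47Z)^×| / |⟨32⟩| = 46 / 23 = 2.

2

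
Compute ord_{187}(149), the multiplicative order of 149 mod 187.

20

ord(149) | φ(187) = φ(11·17) = (11−1)·(17−1) = 10·16 = 160 = 2^5 · 5.
Divisors of 160: 1, 2, 4, 5, 8, 10, 16, 20, 32, 40, 80, 160.
Test each divisor d:
149^1 ≡ 149 (mod 187)
149^2 ≡ 135 (mod 187)
149^4 ≡ 86 (mod 187)
149^5 ≡ 98 (mod 187)
149^8 ≡ 103 (mod 187)
149^10 ≡ 67 (mod 187)
149^16 ≡ 137 (mod 187)
149^20 ≡ 1 (mod 187) ✓
So ord_187(149) = 20.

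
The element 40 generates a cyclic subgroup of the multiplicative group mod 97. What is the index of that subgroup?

By Lagrange's theorem, ord_97(40) divides φ(97) = 97 − 1 = 96 = 2^5 · 3.
Divisors of 96: 1, 2, 3, 4, 6, 8, 12, 16, 24, 32, 48, 96.
Evaluate successive powers at the divisors of 96:
40^1 ≡ 40 (mod 97)
40^2 ≡ 48 (mod 97)
40^3 ≡ 77 (mod 97)
40^4 ≡ 73 (mod 97)
40^6 ≡ 12 (mod 97)
40^8 ≡ 91 (mod 97)
40^12 ≡ 47 (mod 97)
40^16 ≡ 36 (mod 97)
40^24 ≡ 75 (mod 97)
40^32 ≡ 35 (mod 97)
40^48 ≡ 96 (mod 97)
40^96 ≡ 1 (mod 97) ✓
So ord_97(40) = 96, hence |⟨40⟩| = 96.
Index = |(Z/97Z)^×| / |⟨40⟩| = 96 / 96 = 1.

1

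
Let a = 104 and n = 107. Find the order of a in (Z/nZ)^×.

106

Since 104 ∈ (Z/107Z)^×, its order divides φ(107) = 107 − 1 = 106 = 2 · 53.
Divisors of 106: 1, 2, 53, 106.
Check 104^d mod 107 for each divisor in increasing order:
104^1 ≡ 104 (mod 107)
104^2 ≡ 9 (mod 107)
104^53 ≡ 106 (mod 107)
104^106 ≡ 1 (mod 107) ✓
Therefore the multiplicative order of 104 modulo 107 is 106.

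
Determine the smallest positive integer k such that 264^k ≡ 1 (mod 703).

36

The order of 264 must divide φ(703) = φ(19·37) = (19−1)·(37−1) = 18·36 = 648 = 2^3 · 3^4.
Divisors of 648: 1, 2, 3, 4, 6, 8, 9, 12, 18, 24, 27, 36, 54, 72, 81, 108, 162, 216, 324, 648.
Test each divisor d:
264^1 ≡ 264
264^2 ≡ 99
264^3 ≡ 125
264^4 ≡ 662
264^6 ≡ 159
264^8 ≡ 275
264^9 ≡ 191
264^12 ≡ 676
264^18 ≡ 628
264^24 ≡ 26
264^27 ≡ 438
264^36 ≡ 1
Hence ord(264) = 36.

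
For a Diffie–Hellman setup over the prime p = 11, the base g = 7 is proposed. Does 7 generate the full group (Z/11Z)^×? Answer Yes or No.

φ(11) = 11 − 1 = 10 = 2 · 5.
Test 7^(10/q) mod 11 for each prime factor q of 10:
7^5 ≡ 10 (mod 11)  [q = 2: ≢ 1 ✓]
7^2 ≡ 5 (mod 11)  [q = 5: ≢ 1 ✓]
All checks pass, so 7 has order 10 and is a primitive root modulo 11.

Yes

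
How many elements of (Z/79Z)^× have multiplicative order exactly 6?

2

φ(79) = 79 − 1 = 78 = 2 · 3 · 13.
In a cyclic group of order 78, there are φ(d) elements of order d for each divisor d of 78, and zero for non-divisors.
6 = 2 · 3 divides 78, and φ(6) = 2.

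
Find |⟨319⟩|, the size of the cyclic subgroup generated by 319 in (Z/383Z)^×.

ord(319) | φ(383) = 383 − 1 = 382 = 2 · 191.
Divisors of 382: 1, 2, 191, 382.
Test each divisor d:
319^1 ≡ 319 (mod 383)
319^2 ≡ 266 (mod 383)
319^191 ≡ 382 (mod 383)
319^382 ≡ 1 (mod 383) ✓
So ord_383(319) = 382.

382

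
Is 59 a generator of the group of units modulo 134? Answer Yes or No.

No

φ(134) = φ(2)·φ(67) = 1·66 = 66 = 2 · 3 · 11.
Test 59^(66/q) mod 134 for each prime factor q of 66:
59^33 ≡ 1 (mod 134)  [q = 2: ≡ 1 ✗]
59^22 ≡ 1 (mod 134)  [q = 3: ≡ 1 ✗]
59^6 ≡ 107 (mod 134)  [q = 11: ≢ 1 ✓]
59^33 ≡ 1 shows ord(59) | 33, strictly less than φ(134); not a primitive root.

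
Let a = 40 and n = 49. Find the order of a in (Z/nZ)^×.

42

By Lagrange's theorem, ord_49(40) divides φ(49) = φ(7^2) = 7·(7−1) = 42 = 2 · 3 · 7.
Divisors of 42: 1, 2, 3, 6, 7, 14, 21, 42.
Compute 40^d (mod 49) for the divisors d until we hit 1:
40^1 ≡ 40 (mod 49)
40^2 ≡ 32 (mod 49)
40^3 ≡ 6 (mod 49)
40^6 ≡ 36 (mod 49)
40^7 ≡ 19 (mod 49)
40^14 ≡ 18 (mod 49)
40^21 ≡ 48 (mod 49)
40^42 ≡ 1 (mod 49) ✓
The smallest such exponent is 42, so the order of 40 is 42.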